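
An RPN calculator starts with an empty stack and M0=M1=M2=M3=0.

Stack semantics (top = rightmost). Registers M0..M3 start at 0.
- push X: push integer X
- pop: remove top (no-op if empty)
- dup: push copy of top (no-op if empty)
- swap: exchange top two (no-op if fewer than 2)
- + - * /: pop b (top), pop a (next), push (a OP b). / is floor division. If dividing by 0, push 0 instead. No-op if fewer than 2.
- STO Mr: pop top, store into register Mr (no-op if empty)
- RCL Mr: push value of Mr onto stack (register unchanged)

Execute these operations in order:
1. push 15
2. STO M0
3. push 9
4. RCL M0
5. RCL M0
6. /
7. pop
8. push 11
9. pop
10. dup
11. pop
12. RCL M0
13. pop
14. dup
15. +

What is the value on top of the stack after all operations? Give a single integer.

After op 1 (push 15): stack=[15] mem=[0,0,0,0]
After op 2 (STO M0): stack=[empty] mem=[15,0,0,0]
After op 3 (push 9): stack=[9] mem=[15,0,0,0]
After op 4 (RCL M0): stack=[9,15] mem=[15,0,0,0]
After op 5 (RCL M0): stack=[9,15,15] mem=[15,0,0,0]
After op 6 (/): stack=[9,1] mem=[15,0,0,0]
After op 7 (pop): stack=[9] mem=[15,0,0,0]
After op 8 (push 11): stack=[9,11] mem=[15,0,0,0]
After op 9 (pop): stack=[9] mem=[15,0,0,0]
After op 10 (dup): stack=[9,9] mem=[15,0,0,0]
After op 11 (pop): stack=[9] mem=[15,0,0,0]
After op 12 (RCL M0): stack=[9,15] mem=[15,0,0,0]
After op 13 (pop): stack=[9] mem=[15,0,0,0]
After op 14 (dup): stack=[9,9] mem=[15,0,0,0]
After op 15 (+): stack=[18] mem=[15,0,0,0]

Answer: 18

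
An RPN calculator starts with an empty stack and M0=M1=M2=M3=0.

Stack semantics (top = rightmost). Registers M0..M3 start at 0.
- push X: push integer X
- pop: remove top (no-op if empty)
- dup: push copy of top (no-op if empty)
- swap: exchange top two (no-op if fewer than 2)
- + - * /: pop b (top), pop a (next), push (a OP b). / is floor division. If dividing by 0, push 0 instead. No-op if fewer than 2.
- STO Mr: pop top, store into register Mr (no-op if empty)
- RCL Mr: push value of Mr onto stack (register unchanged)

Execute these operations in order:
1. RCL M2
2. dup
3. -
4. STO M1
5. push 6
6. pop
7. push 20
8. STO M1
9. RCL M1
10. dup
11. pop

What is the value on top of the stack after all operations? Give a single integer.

Answer: 20

Derivation:
After op 1 (RCL M2): stack=[0] mem=[0,0,0,0]
After op 2 (dup): stack=[0,0] mem=[0,0,0,0]
After op 3 (-): stack=[0] mem=[0,0,0,0]
After op 4 (STO M1): stack=[empty] mem=[0,0,0,0]
After op 5 (push 6): stack=[6] mem=[0,0,0,0]
After op 6 (pop): stack=[empty] mem=[0,0,0,0]
After op 7 (push 20): stack=[20] mem=[0,0,0,0]
After op 8 (STO M1): stack=[empty] mem=[0,20,0,0]
After op 9 (RCL M1): stack=[20] mem=[0,20,0,0]
After op 10 (dup): stack=[20,20] mem=[0,20,0,0]
After op 11 (pop): stack=[20] mem=[0,20,0,0]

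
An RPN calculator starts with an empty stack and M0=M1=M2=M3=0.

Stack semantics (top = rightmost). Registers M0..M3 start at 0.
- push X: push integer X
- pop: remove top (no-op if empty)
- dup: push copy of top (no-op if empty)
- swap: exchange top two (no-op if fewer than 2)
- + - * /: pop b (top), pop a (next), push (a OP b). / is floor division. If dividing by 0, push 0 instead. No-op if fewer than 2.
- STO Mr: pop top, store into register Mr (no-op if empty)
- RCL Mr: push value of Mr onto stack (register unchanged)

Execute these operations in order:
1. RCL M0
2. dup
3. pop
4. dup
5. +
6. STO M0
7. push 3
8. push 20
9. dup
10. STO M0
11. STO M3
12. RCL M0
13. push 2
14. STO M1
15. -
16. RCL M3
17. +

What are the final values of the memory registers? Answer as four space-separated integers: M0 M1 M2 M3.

After op 1 (RCL M0): stack=[0] mem=[0,0,0,0]
After op 2 (dup): stack=[0,0] mem=[0,0,0,0]
After op 3 (pop): stack=[0] mem=[0,0,0,0]
After op 4 (dup): stack=[0,0] mem=[0,0,0,0]
After op 5 (+): stack=[0] mem=[0,0,0,0]
After op 6 (STO M0): stack=[empty] mem=[0,0,0,0]
After op 7 (push 3): stack=[3] mem=[0,0,0,0]
After op 8 (push 20): stack=[3,20] mem=[0,0,0,0]
After op 9 (dup): stack=[3,20,20] mem=[0,0,0,0]
After op 10 (STO M0): stack=[3,20] mem=[20,0,0,0]
After op 11 (STO M3): stack=[3] mem=[20,0,0,20]
After op 12 (RCL M0): stack=[3,20] mem=[20,0,0,20]
After op 13 (push 2): stack=[3,20,2] mem=[20,0,0,20]
After op 14 (STO M1): stack=[3,20] mem=[20,2,0,20]
After op 15 (-): stack=[-17] mem=[20,2,0,20]
After op 16 (RCL M3): stack=[-17,20] mem=[20,2,0,20]
After op 17 (+): stack=[3] mem=[20,2,0,20]

Answer: 20 2 0 20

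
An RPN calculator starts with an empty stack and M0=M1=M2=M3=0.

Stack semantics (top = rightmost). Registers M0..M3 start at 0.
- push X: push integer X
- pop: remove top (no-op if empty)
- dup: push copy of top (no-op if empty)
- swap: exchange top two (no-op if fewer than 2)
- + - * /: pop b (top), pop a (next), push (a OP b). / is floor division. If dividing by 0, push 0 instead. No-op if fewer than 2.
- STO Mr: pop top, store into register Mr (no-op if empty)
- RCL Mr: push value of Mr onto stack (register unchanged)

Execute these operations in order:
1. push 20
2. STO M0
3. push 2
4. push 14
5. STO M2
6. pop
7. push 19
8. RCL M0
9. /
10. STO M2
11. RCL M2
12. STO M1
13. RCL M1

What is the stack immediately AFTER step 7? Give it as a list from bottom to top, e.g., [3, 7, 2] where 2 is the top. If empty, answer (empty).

After op 1 (push 20): stack=[20] mem=[0,0,0,0]
After op 2 (STO M0): stack=[empty] mem=[20,0,0,0]
After op 3 (push 2): stack=[2] mem=[20,0,0,0]
After op 4 (push 14): stack=[2,14] mem=[20,0,0,0]
After op 5 (STO M2): stack=[2] mem=[20,0,14,0]
After op 6 (pop): stack=[empty] mem=[20,0,14,0]
After op 7 (push 19): stack=[19] mem=[20,0,14,0]

[19]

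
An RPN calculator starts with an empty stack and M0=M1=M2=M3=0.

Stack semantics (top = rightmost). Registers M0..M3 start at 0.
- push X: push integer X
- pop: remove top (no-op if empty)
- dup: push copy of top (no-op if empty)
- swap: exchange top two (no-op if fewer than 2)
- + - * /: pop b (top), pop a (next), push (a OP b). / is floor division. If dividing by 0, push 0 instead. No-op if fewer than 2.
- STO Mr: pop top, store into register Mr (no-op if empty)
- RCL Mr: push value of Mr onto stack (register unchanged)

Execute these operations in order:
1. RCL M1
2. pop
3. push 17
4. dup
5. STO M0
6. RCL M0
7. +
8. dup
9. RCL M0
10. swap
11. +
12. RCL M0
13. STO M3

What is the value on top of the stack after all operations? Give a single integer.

Answer: 51

Derivation:
After op 1 (RCL M1): stack=[0] mem=[0,0,0,0]
After op 2 (pop): stack=[empty] mem=[0,0,0,0]
After op 3 (push 17): stack=[17] mem=[0,0,0,0]
After op 4 (dup): stack=[17,17] mem=[0,0,0,0]
After op 5 (STO M0): stack=[17] mem=[17,0,0,0]
After op 6 (RCL M0): stack=[17,17] mem=[17,0,0,0]
After op 7 (+): stack=[34] mem=[17,0,0,0]
After op 8 (dup): stack=[34,34] mem=[17,0,0,0]
After op 9 (RCL M0): stack=[34,34,17] mem=[17,0,0,0]
After op 10 (swap): stack=[34,17,34] mem=[17,0,0,0]
After op 11 (+): stack=[34,51] mem=[17,0,0,0]
After op 12 (RCL M0): stack=[34,51,17] mem=[17,0,0,0]
After op 13 (STO M3): stack=[34,51] mem=[17,0,0,17]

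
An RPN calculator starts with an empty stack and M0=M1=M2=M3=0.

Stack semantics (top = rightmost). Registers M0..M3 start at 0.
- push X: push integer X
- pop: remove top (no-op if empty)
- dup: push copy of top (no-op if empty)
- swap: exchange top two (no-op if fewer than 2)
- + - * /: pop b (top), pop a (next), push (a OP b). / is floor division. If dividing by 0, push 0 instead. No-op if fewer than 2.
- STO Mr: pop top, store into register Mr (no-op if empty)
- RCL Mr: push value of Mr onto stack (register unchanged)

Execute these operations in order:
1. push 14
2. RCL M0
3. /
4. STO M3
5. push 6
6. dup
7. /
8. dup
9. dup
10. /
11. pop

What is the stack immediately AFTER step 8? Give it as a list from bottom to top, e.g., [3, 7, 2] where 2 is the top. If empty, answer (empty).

After op 1 (push 14): stack=[14] mem=[0,0,0,0]
After op 2 (RCL M0): stack=[14,0] mem=[0,0,0,0]
After op 3 (/): stack=[0] mem=[0,0,0,0]
After op 4 (STO M3): stack=[empty] mem=[0,0,0,0]
After op 5 (push 6): stack=[6] mem=[0,0,0,0]
After op 6 (dup): stack=[6,6] mem=[0,0,0,0]
After op 7 (/): stack=[1] mem=[0,0,0,0]
After op 8 (dup): stack=[1,1] mem=[0,0,0,0]

[1, 1]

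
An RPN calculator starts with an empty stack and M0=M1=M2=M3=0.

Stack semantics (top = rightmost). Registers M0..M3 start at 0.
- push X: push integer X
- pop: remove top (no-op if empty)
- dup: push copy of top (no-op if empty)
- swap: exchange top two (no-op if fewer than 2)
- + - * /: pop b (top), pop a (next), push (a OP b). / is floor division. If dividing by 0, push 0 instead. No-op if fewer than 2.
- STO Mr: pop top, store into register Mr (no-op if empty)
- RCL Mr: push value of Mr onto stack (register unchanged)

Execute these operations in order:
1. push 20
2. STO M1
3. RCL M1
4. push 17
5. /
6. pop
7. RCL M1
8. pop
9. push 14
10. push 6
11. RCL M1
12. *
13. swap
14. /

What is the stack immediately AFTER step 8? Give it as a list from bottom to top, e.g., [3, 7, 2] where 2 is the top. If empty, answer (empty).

After op 1 (push 20): stack=[20] mem=[0,0,0,0]
After op 2 (STO M1): stack=[empty] mem=[0,20,0,0]
After op 3 (RCL M1): stack=[20] mem=[0,20,0,0]
After op 4 (push 17): stack=[20,17] mem=[0,20,0,0]
After op 5 (/): stack=[1] mem=[0,20,0,0]
After op 6 (pop): stack=[empty] mem=[0,20,0,0]
After op 7 (RCL M1): stack=[20] mem=[0,20,0,0]
After op 8 (pop): stack=[empty] mem=[0,20,0,0]

(empty)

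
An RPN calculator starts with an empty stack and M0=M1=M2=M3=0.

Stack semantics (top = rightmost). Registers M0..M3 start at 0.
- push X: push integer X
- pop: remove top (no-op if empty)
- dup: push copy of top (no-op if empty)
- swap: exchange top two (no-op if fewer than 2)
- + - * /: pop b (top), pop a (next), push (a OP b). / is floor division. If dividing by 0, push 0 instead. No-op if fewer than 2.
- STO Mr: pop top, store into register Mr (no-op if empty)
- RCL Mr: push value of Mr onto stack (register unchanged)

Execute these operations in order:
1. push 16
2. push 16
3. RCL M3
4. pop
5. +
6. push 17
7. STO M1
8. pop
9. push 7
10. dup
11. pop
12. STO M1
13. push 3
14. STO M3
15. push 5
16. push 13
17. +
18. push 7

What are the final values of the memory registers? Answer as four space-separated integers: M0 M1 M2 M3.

Answer: 0 7 0 3

Derivation:
After op 1 (push 16): stack=[16] mem=[0,0,0,0]
After op 2 (push 16): stack=[16,16] mem=[0,0,0,0]
After op 3 (RCL M3): stack=[16,16,0] mem=[0,0,0,0]
After op 4 (pop): stack=[16,16] mem=[0,0,0,0]
After op 5 (+): stack=[32] mem=[0,0,0,0]
After op 6 (push 17): stack=[32,17] mem=[0,0,0,0]
After op 7 (STO M1): stack=[32] mem=[0,17,0,0]
After op 8 (pop): stack=[empty] mem=[0,17,0,0]
After op 9 (push 7): stack=[7] mem=[0,17,0,0]
After op 10 (dup): stack=[7,7] mem=[0,17,0,0]
After op 11 (pop): stack=[7] mem=[0,17,0,0]
After op 12 (STO M1): stack=[empty] mem=[0,7,0,0]
After op 13 (push 3): stack=[3] mem=[0,7,0,0]
After op 14 (STO M3): stack=[empty] mem=[0,7,0,3]
After op 15 (push 5): stack=[5] mem=[0,7,0,3]
After op 16 (push 13): stack=[5,13] mem=[0,7,0,3]
After op 17 (+): stack=[18] mem=[0,7,0,3]
After op 18 (push 7): stack=[18,7] mem=[0,7,0,3]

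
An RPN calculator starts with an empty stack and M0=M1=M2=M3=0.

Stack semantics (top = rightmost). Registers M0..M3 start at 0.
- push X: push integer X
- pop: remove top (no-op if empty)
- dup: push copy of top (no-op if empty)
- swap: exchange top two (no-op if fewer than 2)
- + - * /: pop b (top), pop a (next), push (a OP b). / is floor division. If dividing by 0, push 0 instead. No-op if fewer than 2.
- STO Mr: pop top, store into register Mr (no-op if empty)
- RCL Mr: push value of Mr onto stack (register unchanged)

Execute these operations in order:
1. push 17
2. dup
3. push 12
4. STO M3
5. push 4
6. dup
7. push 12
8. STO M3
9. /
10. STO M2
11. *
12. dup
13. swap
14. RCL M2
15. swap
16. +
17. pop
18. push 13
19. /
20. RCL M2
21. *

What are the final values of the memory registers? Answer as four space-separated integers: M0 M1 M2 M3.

Answer: 0 0 1 12

Derivation:
After op 1 (push 17): stack=[17] mem=[0,0,0,0]
After op 2 (dup): stack=[17,17] mem=[0,0,0,0]
After op 3 (push 12): stack=[17,17,12] mem=[0,0,0,0]
After op 4 (STO M3): stack=[17,17] mem=[0,0,0,12]
After op 5 (push 4): stack=[17,17,4] mem=[0,0,0,12]
After op 6 (dup): stack=[17,17,4,4] mem=[0,0,0,12]
After op 7 (push 12): stack=[17,17,4,4,12] mem=[0,0,0,12]
After op 8 (STO M3): stack=[17,17,4,4] mem=[0,0,0,12]
After op 9 (/): stack=[17,17,1] mem=[0,0,0,12]
After op 10 (STO M2): stack=[17,17] mem=[0,0,1,12]
After op 11 (*): stack=[289] mem=[0,0,1,12]
After op 12 (dup): stack=[289,289] mem=[0,0,1,12]
After op 13 (swap): stack=[289,289] mem=[0,0,1,12]
After op 14 (RCL M2): stack=[289,289,1] mem=[0,0,1,12]
After op 15 (swap): stack=[289,1,289] mem=[0,0,1,12]
After op 16 (+): stack=[289,290] mem=[0,0,1,12]
After op 17 (pop): stack=[289] mem=[0,0,1,12]
After op 18 (push 13): stack=[289,13] mem=[0,0,1,12]
After op 19 (/): stack=[22] mem=[0,0,1,12]
After op 20 (RCL M2): stack=[22,1] mem=[0,0,1,12]
After op 21 (*): stack=[22] mem=[0,0,1,12]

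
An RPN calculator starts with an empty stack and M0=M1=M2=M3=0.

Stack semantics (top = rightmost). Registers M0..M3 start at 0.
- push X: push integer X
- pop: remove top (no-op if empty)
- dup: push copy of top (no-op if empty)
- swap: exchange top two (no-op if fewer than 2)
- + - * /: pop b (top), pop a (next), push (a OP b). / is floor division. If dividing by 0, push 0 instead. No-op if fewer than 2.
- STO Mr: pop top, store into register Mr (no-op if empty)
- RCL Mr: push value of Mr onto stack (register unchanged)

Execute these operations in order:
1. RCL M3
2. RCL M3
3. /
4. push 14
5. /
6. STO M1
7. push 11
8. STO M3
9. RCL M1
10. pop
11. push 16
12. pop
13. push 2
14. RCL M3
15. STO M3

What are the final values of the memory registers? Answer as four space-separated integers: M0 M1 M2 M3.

Answer: 0 0 0 11

Derivation:
After op 1 (RCL M3): stack=[0] mem=[0,0,0,0]
After op 2 (RCL M3): stack=[0,0] mem=[0,0,0,0]
After op 3 (/): stack=[0] mem=[0,0,0,0]
After op 4 (push 14): stack=[0,14] mem=[0,0,0,0]
After op 5 (/): stack=[0] mem=[0,0,0,0]
After op 6 (STO M1): stack=[empty] mem=[0,0,0,0]
After op 7 (push 11): stack=[11] mem=[0,0,0,0]
After op 8 (STO M3): stack=[empty] mem=[0,0,0,11]
After op 9 (RCL M1): stack=[0] mem=[0,0,0,11]
After op 10 (pop): stack=[empty] mem=[0,0,0,11]
After op 11 (push 16): stack=[16] mem=[0,0,0,11]
After op 12 (pop): stack=[empty] mem=[0,0,0,11]
After op 13 (push 2): stack=[2] mem=[0,0,0,11]
After op 14 (RCL M3): stack=[2,11] mem=[0,0,0,11]
After op 15 (STO M3): stack=[2] mem=[0,0,0,11]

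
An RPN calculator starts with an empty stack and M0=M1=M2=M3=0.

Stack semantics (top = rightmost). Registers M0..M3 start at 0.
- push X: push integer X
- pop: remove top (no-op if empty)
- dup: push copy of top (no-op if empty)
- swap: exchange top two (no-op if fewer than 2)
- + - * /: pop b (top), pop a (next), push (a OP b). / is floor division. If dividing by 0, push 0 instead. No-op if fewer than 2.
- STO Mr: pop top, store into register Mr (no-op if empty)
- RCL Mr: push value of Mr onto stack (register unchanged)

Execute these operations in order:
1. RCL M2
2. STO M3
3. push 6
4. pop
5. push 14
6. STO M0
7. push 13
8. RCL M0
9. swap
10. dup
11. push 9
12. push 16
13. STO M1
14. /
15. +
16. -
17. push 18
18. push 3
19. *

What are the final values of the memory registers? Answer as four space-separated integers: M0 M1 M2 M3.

After op 1 (RCL M2): stack=[0] mem=[0,0,0,0]
After op 2 (STO M3): stack=[empty] mem=[0,0,0,0]
After op 3 (push 6): stack=[6] mem=[0,0,0,0]
After op 4 (pop): stack=[empty] mem=[0,0,0,0]
After op 5 (push 14): stack=[14] mem=[0,0,0,0]
After op 6 (STO M0): stack=[empty] mem=[14,0,0,0]
After op 7 (push 13): stack=[13] mem=[14,0,0,0]
After op 8 (RCL M0): stack=[13,14] mem=[14,0,0,0]
After op 9 (swap): stack=[14,13] mem=[14,0,0,0]
After op 10 (dup): stack=[14,13,13] mem=[14,0,0,0]
After op 11 (push 9): stack=[14,13,13,9] mem=[14,0,0,0]
After op 12 (push 16): stack=[14,13,13,9,16] mem=[14,0,0,0]
After op 13 (STO M1): stack=[14,13,13,9] mem=[14,16,0,0]
After op 14 (/): stack=[14,13,1] mem=[14,16,0,0]
After op 15 (+): stack=[14,14] mem=[14,16,0,0]
After op 16 (-): stack=[0] mem=[14,16,0,0]
After op 17 (push 18): stack=[0,18] mem=[14,16,0,0]
After op 18 (push 3): stack=[0,18,3] mem=[14,16,0,0]
After op 19 (*): stack=[0,54] mem=[14,16,0,0]

Answer: 14 16 0 0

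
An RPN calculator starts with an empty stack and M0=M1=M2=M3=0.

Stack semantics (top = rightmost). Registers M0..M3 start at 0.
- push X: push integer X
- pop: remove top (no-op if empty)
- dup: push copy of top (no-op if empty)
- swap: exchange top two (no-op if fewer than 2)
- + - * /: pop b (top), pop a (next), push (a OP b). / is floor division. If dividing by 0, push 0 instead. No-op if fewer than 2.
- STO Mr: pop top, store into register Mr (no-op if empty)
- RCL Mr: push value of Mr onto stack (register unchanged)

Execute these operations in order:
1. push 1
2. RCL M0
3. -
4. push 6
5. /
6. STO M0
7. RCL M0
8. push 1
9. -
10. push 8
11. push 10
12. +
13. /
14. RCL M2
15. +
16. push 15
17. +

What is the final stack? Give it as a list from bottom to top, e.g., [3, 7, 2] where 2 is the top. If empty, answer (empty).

Answer: [14]

Derivation:
After op 1 (push 1): stack=[1] mem=[0,0,0,0]
After op 2 (RCL M0): stack=[1,0] mem=[0,0,0,0]
After op 3 (-): stack=[1] mem=[0,0,0,0]
After op 4 (push 6): stack=[1,6] mem=[0,0,0,0]
After op 5 (/): stack=[0] mem=[0,0,0,0]
After op 6 (STO M0): stack=[empty] mem=[0,0,0,0]
After op 7 (RCL M0): stack=[0] mem=[0,0,0,0]
After op 8 (push 1): stack=[0,1] mem=[0,0,0,0]
After op 9 (-): stack=[-1] mem=[0,0,0,0]
After op 10 (push 8): stack=[-1,8] mem=[0,0,0,0]
After op 11 (push 10): stack=[-1,8,10] mem=[0,0,0,0]
After op 12 (+): stack=[-1,18] mem=[0,0,0,0]
After op 13 (/): stack=[-1] mem=[0,0,0,0]
After op 14 (RCL M2): stack=[-1,0] mem=[0,0,0,0]
After op 15 (+): stack=[-1] mem=[0,0,0,0]
After op 16 (push 15): stack=[-1,15] mem=[0,0,0,0]
After op 17 (+): stack=[14] mem=[0,0,0,0]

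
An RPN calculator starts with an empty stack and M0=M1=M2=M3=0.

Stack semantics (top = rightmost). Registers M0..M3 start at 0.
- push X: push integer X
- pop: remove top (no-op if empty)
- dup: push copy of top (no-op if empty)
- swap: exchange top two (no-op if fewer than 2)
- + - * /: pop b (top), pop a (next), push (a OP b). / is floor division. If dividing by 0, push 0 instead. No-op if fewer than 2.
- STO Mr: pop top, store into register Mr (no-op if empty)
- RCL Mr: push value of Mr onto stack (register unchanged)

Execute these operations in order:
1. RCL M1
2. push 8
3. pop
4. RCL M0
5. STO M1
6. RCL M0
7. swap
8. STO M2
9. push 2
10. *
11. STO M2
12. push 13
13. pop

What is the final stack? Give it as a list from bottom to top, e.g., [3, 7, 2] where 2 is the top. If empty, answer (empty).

After op 1 (RCL M1): stack=[0] mem=[0,0,0,0]
After op 2 (push 8): stack=[0,8] mem=[0,0,0,0]
After op 3 (pop): stack=[0] mem=[0,0,0,0]
After op 4 (RCL M0): stack=[0,0] mem=[0,0,0,0]
After op 5 (STO M1): stack=[0] mem=[0,0,0,0]
After op 6 (RCL M0): stack=[0,0] mem=[0,0,0,0]
After op 7 (swap): stack=[0,0] mem=[0,0,0,0]
After op 8 (STO M2): stack=[0] mem=[0,0,0,0]
After op 9 (push 2): stack=[0,2] mem=[0,0,0,0]
After op 10 (*): stack=[0] mem=[0,0,0,0]
After op 11 (STO M2): stack=[empty] mem=[0,0,0,0]
After op 12 (push 13): stack=[13] mem=[0,0,0,0]
After op 13 (pop): stack=[empty] mem=[0,0,0,0]

Answer: (empty)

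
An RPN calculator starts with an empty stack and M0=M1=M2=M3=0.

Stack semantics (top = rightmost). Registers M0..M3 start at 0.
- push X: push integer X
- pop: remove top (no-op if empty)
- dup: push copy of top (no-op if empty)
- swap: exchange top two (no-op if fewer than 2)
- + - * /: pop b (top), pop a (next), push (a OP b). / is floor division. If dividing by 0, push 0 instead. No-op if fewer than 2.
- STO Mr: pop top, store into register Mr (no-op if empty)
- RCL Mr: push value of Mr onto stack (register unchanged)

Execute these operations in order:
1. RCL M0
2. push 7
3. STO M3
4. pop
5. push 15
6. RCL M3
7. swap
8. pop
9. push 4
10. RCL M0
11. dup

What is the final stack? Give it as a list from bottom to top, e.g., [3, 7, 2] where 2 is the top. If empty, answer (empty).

After op 1 (RCL M0): stack=[0] mem=[0,0,0,0]
After op 2 (push 7): stack=[0,7] mem=[0,0,0,0]
After op 3 (STO M3): stack=[0] mem=[0,0,0,7]
After op 4 (pop): stack=[empty] mem=[0,0,0,7]
After op 5 (push 15): stack=[15] mem=[0,0,0,7]
After op 6 (RCL M3): stack=[15,7] mem=[0,0,0,7]
After op 7 (swap): stack=[7,15] mem=[0,0,0,7]
After op 8 (pop): stack=[7] mem=[0,0,0,7]
After op 9 (push 4): stack=[7,4] mem=[0,0,0,7]
After op 10 (RCL M0): stack=[7,4,0] mem=[0,0,0,7]
After op 11 (dup): stack=[7,4,0,0] mem=[0,0,0,7]

Answer: [7, 4, 0, 0]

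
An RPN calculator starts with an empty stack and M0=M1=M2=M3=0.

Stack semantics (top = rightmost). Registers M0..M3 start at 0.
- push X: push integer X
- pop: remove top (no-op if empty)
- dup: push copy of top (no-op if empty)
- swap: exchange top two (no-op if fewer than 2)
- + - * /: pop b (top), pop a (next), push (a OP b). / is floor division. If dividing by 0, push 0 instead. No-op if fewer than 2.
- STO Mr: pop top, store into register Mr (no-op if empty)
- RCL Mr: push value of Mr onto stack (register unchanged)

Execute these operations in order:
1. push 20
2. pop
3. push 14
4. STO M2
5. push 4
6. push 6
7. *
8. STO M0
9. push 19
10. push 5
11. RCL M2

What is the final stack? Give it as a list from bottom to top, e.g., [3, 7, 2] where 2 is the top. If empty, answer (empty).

Answer: [19, 5, 14]

Derivation:
After op 1 (push 20): stack=[20] mem=[0,0,0,0]
After op 2 (pop): stack=[empty] mem=[0,0,0,0]
After op 3 (push 14): stack=[14] mem=[0,0,0,0]
After op 4 (STO M2): stack=[empty] mem=[0,0,14,0]
After op 5 (push 4): stack=[4] mem=[0,0,14,0]
After op 6 (push 6): stack=[4,6] mem=[0,0,14,0]
After op 7 (*): stack=[24] mem=[0,0,14,0]
After op 8 (STO M0): stack=[empty] mem=[24,0,14,0]
After op 9 (push 19): stack=[19] mem=[24,0,14,0]
After op 10 (push 5): stack=[19,5] mem=[24,0,14,0]
After op 11 (RCL M2): stack=[19,5,14] mem=[24,0,14,0]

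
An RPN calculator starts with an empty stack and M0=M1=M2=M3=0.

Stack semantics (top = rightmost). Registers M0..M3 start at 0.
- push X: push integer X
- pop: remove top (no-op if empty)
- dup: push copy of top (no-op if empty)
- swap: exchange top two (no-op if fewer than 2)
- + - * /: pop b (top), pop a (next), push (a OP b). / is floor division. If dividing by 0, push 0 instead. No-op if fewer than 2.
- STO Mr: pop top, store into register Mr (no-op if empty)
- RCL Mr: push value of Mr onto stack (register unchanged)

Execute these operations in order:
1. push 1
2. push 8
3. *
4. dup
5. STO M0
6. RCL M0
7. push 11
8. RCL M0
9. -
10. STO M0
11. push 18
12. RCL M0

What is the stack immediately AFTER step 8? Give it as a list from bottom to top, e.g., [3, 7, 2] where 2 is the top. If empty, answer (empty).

After op 1 (push 1): stack=[1] mem=[0,0,0,0]
After op 2 (push 8): stack=[1,8] mem=[0,0,0,0]
After op 3 (*): stack=[8] mem=[0,0,0,0]
After op 4 (dup): stack=[8,8] mem=[0,0,0,0]
After op 5 (STO M0): stack=[8] mem=[8,0,0,0]
After op 6 (RCL M0): stack=[8,8] mem=[8,0,0,0]
After op 7 (push 11): stack=[8,8,11] mem=[8,0,0,0]
After op 8 (RCL M0): stack=[8,8,11,8] mem=[8,0,0,0]

[8, 8, 11, 8]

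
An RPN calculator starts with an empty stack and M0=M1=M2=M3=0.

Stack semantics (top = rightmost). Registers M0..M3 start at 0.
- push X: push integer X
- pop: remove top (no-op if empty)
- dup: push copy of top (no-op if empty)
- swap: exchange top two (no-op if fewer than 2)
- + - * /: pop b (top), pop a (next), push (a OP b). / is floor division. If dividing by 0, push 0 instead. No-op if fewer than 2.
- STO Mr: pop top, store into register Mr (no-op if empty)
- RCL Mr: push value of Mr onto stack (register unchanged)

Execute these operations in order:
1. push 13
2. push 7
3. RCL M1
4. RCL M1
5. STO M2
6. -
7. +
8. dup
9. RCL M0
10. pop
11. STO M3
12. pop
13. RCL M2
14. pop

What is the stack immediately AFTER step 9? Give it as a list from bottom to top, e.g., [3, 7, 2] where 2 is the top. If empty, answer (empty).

After op 1 (push 13): stack=[13] mem=[0,0,0,0]
After op 2 (push 7): stack=[13,7] mem=[0,0,0,0]
After op 3 (RCL M1): stack=[13,7,0] mem=[0,0,0,0]
After op 4 (RCL M1): stack=[13,7,0,0] mem=[0,0,0,0]
After op 5 (STO M2): stack=[13,7,0] mem=[0,0,0,0]
After op 6 (-): stack=[13,7] mem=[0,0,0,0]
After op 7 (+): stack=[20] mem=[0,0,0,0]
After op 8 (dup): stack=[20,20] mem=[0,0,0,0]
After op 9 (RCL M0): stack=[20,20,0] mem=[0,0,0,0]

[20, 20, 0]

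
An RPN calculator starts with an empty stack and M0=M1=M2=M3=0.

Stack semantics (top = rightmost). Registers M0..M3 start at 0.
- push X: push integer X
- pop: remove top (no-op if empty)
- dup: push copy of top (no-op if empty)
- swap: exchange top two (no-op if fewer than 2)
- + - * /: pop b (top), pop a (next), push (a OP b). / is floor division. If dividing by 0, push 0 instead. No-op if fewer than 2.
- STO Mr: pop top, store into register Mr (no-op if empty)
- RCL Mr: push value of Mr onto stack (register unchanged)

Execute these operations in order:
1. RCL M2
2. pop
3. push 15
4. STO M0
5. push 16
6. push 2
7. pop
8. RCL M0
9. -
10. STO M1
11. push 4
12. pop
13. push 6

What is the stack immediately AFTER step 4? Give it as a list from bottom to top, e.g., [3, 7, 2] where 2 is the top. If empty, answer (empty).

After op 1 (RCL M2): stack=[0] mem=[0,0,0,0]
After op 2 (pop): stack=[empty] mem=[0,0,0,0]
After op 3 (push 15): stack=[15] mem=[0,0,0,0]
After op 4 (STO M0): stack=[empty] mem=[15,0,0,0]

(empty)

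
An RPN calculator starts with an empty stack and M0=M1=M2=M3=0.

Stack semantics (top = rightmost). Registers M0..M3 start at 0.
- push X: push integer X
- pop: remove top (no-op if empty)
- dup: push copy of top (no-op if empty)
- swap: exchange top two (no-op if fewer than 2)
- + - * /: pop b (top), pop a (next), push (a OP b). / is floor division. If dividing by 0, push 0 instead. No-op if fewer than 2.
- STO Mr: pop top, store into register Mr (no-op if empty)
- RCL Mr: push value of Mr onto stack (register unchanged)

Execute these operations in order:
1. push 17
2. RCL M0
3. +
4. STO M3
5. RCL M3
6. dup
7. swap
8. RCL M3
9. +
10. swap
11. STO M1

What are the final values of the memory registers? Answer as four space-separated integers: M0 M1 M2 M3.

After op 1 (push 17): stack=[17] mem=[0,0,0,0]
After op 2 (RCL M0): stack=[17,0] mem=[0,0,0,0]
After op 3 (+): stack=[17] mem=[0,0,0,0]
After op 4 (STO M3): stack=[empty] mem=[0,0,0,17]
After op 5 (RCL M3): stack=[17] mem=[0,0,0,17]
After op 6 (dup): stack=[17,17] mem=[0,0,0,17]
After op 7 (swap): stack=[17,17] mem=[0,0,0,17]
After op 8 (RCL M3): stack=[17,17,17] mem=[0,0,0,17]
After op 9 (+): stack=[17,34] mem=[0,0,0,17]
After op 10 (swap): stack=[34,17] mem=[0,0,0,17]
After op 11 (STO M1): stack=[34] mem=[0,17,0,17]

Answer: 0 17 0 17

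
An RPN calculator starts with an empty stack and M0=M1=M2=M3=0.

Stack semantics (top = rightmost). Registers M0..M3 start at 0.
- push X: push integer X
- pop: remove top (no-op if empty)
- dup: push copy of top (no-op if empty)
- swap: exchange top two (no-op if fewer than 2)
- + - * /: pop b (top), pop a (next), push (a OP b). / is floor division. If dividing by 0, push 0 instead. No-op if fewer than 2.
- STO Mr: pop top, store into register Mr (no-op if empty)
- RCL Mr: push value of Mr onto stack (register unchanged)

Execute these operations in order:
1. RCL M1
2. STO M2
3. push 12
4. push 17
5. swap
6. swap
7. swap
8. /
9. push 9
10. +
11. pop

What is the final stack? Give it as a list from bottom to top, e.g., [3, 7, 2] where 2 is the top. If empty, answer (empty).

Answer: (empty)

Derivation:
After op 1 (RCL M1): stack=[0] mem=[0,0,0,0]
After op 2 (STO M2): stack=[empty] mem=[0,0,0,0]
After op 3 (push 12): stack=[12] mem=[0,0,0,0]
After op 4 (push 17): stack=[12,17] mem=[0,0,0,0]
After op 5 (swap): stack=[17,12] mem=[0,0,0,0]
After op 6 (swap): stack=[12,17] mem=[0,0,0,0]
After op 7 (swap): stack=[17,12] mem=[0,0,0,0]
After op 8 (/): stack=[1] mem=[0,0,0,0]
After op 9 (push 9): stack=[1,9] mem=[0,0,0,0]
After op 10 (+): stack=[10] mem=[0,0,0,0]
After op 11 (pop): stack=[empty] mem=[0,0,0,0]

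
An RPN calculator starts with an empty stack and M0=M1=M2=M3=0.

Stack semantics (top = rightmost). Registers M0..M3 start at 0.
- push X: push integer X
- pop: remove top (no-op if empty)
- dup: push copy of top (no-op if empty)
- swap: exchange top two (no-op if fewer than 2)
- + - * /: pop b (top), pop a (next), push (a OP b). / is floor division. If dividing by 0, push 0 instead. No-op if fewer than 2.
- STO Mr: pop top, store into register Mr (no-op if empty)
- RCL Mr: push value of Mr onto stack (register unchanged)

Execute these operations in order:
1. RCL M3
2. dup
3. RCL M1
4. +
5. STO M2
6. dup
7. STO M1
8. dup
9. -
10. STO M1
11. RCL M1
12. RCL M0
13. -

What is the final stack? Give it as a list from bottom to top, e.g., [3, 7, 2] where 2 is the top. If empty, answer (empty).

Answer: [0]

Derivation:
After op 1 (RCL M3): stack=[0] mem=[0,0,0,0]
After op 2 (dup): stack=[0,0] mem=[0,0,0,0]
After op 3 (RCL M1): stack=[0,0,0] mem=[0,0,0,0]
After op 4 (+): stack=[0,0] mem=[0,0,0,0]
After op 5 (STO M2): stack=[0] mem=[0,0,0,0]
After op 6 (dup): stack=[0,0] mem=[0,0,0,0]
After op 7 (STO M1): stack=[0] mem=[0,0,0,0]
After op 8 (dup): stack=[0,0] mem=[0,0,0,0]
After op 9 (-): stack=[0] mem=[0,0,0,0]
After op 10 (STO M1): stack=[empty] mem=[0,0,0,0]
After op 11 (RCL M1): stack=[0] mem=[0,0,0,0]
After op 12 (RCL M0): stack=[0,0] mem=[0,0,0,0]
After op 13 (-): stack=[0] mem=[0,0,0,0]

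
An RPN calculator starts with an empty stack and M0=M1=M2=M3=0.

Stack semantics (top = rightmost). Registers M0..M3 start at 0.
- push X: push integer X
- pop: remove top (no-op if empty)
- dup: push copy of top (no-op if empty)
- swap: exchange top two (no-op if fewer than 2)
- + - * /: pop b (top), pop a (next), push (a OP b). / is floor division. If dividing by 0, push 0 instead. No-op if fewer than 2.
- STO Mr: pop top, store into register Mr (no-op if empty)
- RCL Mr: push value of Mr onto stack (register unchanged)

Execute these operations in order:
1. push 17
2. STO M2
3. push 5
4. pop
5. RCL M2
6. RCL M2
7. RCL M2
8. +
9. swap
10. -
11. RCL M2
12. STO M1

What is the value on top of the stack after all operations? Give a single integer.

Answer: 17

Derivation:
After op 1 (push 17): stack=[17] mem=[0,0,0,0]
After op 2 (STO M2): stack=[empty] mem=[0,0,17,0]
After op 3 (push 5): stack=[5] mem=[0,0,17,0]
After op 4 (pop): stack=[empty] mem=[0,0,17,0]
After op 5 (RCL M2): stack=[17] mem=[0,0,17,0]
After op 6 (RCL M2): stack=[17,17] mem=[0,0,17,0]
After op 7 (RCL M2): stack=[17,17,17] mem=[0,0,17,0]
After op 8 (+): stack=[17,34] mem=[0,0,17,0]
After op 9 (swap): stack=[34,17] mem=[0,0,17,0]
After op 10 (-): stack=[17] mem=[0,0,17,0]
After op 11 (RCL M2): stack=[17,17] mem=[0,0,17,0]
After op 12 (STO M1): stack=[17] mem=[0,17,17,0]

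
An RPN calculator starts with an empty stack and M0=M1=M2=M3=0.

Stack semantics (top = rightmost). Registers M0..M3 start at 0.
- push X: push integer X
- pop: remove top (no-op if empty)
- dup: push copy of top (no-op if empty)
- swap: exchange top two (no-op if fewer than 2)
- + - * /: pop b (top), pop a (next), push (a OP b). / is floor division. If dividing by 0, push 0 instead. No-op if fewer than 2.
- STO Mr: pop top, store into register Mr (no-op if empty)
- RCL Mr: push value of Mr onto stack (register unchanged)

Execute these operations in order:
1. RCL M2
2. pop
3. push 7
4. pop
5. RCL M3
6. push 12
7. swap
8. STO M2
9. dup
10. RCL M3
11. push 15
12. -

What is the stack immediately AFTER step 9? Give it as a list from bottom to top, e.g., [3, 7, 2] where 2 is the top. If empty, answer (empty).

After op 1 (RCL M2): stack=[0] mem=[0,0,0,0]
After op 2 (pop): stack=[empty] mem=[0,0,0,0]
After op 3 (push 7): stack=[7] mem=[0,0,0,0]
After op 4 (pop): stack=[empty] mem=[0,0,0,0]
After op 5 (RCL M3): stack=[0] mem=[0,0,0,0]
After op 6 (push 12): stack=[0,12] mem=[0,0,0,0]
After op 7 (swap): stack=[12,0] mem=[0,0,0,0]
After op 8 (STO M2): stack=[12] mem=[0,0,0,0]
After op 9 (dup): stack=[12,12] mem=[0,0,0,0]

[12, 12]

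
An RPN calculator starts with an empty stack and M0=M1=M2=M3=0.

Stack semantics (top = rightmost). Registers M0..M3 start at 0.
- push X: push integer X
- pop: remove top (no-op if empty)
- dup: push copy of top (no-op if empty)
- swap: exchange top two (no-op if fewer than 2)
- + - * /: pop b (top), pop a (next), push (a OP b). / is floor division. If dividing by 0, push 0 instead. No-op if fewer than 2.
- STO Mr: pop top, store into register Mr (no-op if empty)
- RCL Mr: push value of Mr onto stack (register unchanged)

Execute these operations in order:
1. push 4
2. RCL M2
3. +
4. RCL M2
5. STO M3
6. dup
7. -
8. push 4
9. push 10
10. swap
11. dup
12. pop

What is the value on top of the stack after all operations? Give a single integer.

After op 1 (push 4): stack=[4] mem=[0,0,0,0]
After op 2 (RCL M2): stack=[4,0] mem=[0,0,0,0]
After op 3 (+): stack=[4] mem=[0,0,0,0]
After op 4 (RCL M2): stack=[4,0] mem=[0,0,0,0]
After op 5 (STO M3): stack=[4] mem=[0,0,0,0]
After op 6 (dup): stack=[4,4] mem=[0,0,0,0]
After op 7 (-): stack=[0] mem=[0,0,0,0]
After op 8 (push 4): stack=[0,4] mem=[0,0,0,0]
After op 9 (push 10): stack=[0,4,10] mem=[0,0,0,0]
After op 10 (swap): stack=[0,10,4] mem=[0,0,0,0]
After op 11 (dup): stack=[0,10,4,4] mem=[0,0,0,0]
After op 12 (pop): stack=[0,10,4] mem=[0,0,0,0]

Answer: 4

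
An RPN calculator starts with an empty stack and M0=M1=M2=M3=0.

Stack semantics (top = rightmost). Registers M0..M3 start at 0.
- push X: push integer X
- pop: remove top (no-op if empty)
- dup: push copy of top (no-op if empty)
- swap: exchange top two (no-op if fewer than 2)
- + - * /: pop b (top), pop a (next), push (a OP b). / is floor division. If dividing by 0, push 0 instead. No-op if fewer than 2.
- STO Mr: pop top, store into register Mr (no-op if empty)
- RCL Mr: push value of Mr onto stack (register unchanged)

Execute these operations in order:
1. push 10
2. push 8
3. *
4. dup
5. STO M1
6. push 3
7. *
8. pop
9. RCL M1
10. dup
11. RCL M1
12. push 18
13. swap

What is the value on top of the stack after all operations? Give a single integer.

Answer: 80

Derivation:
After op 1 (push 10): stack=[10] mem=[0,0,0,0]
After op 2 (push 8): stack=[10,8] mem=[0,0,0,0]
After op 3 (*): stack=[80] mem=[0,0,0,0]
After op 4 (dup): stack=[80,80] mem=[0,0,0,0]
After op 5 (STO M1): stack=[80] mem=[0,80,0,0]
After op 6 (push 3): stack=[80,3] mem=[0,80,0,0]
After op 7 (*): stack=[240] mem=[0,80,0,0]
After op 8 (pop): stack=[empty] mem=[0,80,0,0]
After op 9 (RCL M1): stack=[80] mem=[0,80,0,0]
After op 10 (dup): stack=[80,80] mem=[0,80,0,0]
After op 11 (RCL M1): stack=[80,80,80] mem=[0,80,0,0]
After op 12 (push 18): stack=[80,80,80,18] mem=[0,80,0,0]
After op 13 (swap): stack=[80,80,18,80] mem=[0,80,0,0]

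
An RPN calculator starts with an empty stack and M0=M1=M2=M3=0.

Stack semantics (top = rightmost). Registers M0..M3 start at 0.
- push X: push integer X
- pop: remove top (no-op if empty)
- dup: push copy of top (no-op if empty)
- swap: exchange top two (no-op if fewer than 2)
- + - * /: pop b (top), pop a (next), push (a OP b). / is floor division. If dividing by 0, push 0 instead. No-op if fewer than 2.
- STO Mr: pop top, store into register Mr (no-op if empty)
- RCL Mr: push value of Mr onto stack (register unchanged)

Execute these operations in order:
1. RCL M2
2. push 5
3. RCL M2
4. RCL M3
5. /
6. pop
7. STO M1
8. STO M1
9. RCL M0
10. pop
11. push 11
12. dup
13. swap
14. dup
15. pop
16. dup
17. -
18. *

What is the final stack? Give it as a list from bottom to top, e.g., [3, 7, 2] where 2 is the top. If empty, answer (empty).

After op 1 (RCL M2): stack=[0] mem=[0,0,0,0]
After op 2 (push 5): stack=[0,5] mem=[0,0,0,0]
After op 3 (RCL M2): stack=[0,5,0] mem=[0,0,0,0]
After op 4 (RCL M3): stack=[0,5,0,0] mem=[0,0,0,0]
After op 5 (/): stack=[0,5,0] mem=[0,0,0,0]
After op 6 (pop): stack=[0,5] mem=[0,0,0,0]
After op 7 (STO M1): stack=[0] mem=[0,5,0,0]
After op 8 (STO M1): stack=[empty] mem=[0,0,0,0]
After op 9 (RCL M0): stack=[0] mem=[0,0,0,0]
After op 10 (pop): stack=[empty] mem=[0,0,0,0]
After op 11 (push 11): stack=[11] mem=[0,0,0,0]
After op 12 (dup): stack=[11,11] mem=[0,0,0,0]
After op 13 (swap): stack=[11,11] mem=[0,0,0,0]
After op 14 (dup): stack=[11,11,11] mem=[0,0,0,0]
After op 15 (pop): stack=[11,11] mem=[0,0,0,0]
After op 16 (dup): stack=[11,11,11] mem=[0,0,0,0]
After op 17 (-): stack=[11,0] mem=[0,0,0,0]
After op 18 (*): stack=[0] mem=[0,0,0,0]

Answer: [0]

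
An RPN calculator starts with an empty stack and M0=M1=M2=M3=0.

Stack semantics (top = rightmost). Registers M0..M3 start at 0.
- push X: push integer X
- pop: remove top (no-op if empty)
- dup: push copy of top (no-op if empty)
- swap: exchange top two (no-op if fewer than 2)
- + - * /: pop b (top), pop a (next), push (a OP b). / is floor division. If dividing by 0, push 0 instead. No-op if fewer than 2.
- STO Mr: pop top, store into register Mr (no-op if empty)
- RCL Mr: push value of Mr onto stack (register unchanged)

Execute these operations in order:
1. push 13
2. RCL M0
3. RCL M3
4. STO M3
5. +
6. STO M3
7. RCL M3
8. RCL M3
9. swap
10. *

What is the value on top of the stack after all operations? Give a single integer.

After op 1 (push 13): stack=[13] mem=[0,0,0,0]
After op 2 (RCL M0): stack=[13,0] mem=[0,0,0,0]
After op 3 (RCL M3): stack=[13,0,0] mem=[0,0,0,0]
After op 4 (STO M3): stack=[13,0] mem=[0,0,0,0]
After op 5 (+): stack=[13] mem=[0,0,0,0]
After op 6 (STO M3): stack=[empty] mem=[0,0,0,13]
After op 7 (RCL M3): stack=[13] mem=[0,0,0,13]
After op 8 (RCL M3): stack=[13,13] mem=[0,0,0,13]
After op 9 (swap): stack=[13,13] mem=[0,0,0,13]
After op 10 (*): stack=[169] mem=[0,0,0,13]

Answer: 169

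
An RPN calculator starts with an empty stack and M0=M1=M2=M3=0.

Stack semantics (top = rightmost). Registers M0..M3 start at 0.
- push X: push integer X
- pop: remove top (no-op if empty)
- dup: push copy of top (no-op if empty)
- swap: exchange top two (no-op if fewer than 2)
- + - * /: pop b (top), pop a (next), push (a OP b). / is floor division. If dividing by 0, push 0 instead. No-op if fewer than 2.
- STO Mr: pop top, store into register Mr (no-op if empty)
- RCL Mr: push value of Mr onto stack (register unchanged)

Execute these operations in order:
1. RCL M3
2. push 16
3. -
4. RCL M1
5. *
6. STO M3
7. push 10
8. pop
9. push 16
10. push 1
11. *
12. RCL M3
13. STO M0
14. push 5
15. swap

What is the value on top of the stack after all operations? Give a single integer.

Answer: 16

Derivation:
After op 1 (RCL M3): stack=[0] mem=[0,0,0,0]
After op 2 (push 16): stack=[0,16] mem=[0,0,0,0]
After op 3 (-): stack=[-16] mem=[0,0,0,0]
After op 4 (RCL M1): stack=[-16,0] mem=[0,0,0,0]
After op 5 (*): stack=[0] mem=[0,0,0,0]
After op 6 (STO M3): stack=[empty] mem=[0,0,0,0]
After op 7 (push 10): stack=[10] mem=[0,0,0,0]
After op 8 (pop): stack=[empty] mem=[0,0,0,0]
After op 9 (push 16): stack=[16] mem=[0,0,0,0]
After op 10 (push 1): stack=[16,1] mem=[0,0,0,0]
After op 11 (*): stack=[16] mem=[0,0,0,0]
After op 12 (RCL M3): stack=[16,0] mem=[0,0,0,0]
After op 13 (STO M0): stack=[16] mem=[0,0,0,0]
After op 14 (push 5): stack=[16,5] mem=[0,0,0,0]
After op 15 (swap): stack=[5,16] mem=[0,0,0,0]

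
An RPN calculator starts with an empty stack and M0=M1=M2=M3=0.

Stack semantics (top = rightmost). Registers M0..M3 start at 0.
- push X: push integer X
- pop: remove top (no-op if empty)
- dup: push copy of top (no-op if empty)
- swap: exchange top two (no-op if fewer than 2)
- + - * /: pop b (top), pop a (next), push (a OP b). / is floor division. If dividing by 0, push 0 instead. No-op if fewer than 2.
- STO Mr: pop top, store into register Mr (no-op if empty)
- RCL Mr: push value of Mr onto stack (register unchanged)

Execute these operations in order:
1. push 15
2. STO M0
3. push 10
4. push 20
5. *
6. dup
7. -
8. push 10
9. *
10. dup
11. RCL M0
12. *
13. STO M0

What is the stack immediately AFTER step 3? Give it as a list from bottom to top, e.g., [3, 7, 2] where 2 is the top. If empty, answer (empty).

After op 1 (push 15): stack=[15] mem=[0,0,0,0]
After op 2 (STO M0): stack=[empty] mem=[15,0,0,0]
After op 3 (push 10): stack=[10] mem=[15,0,0,0]

[10]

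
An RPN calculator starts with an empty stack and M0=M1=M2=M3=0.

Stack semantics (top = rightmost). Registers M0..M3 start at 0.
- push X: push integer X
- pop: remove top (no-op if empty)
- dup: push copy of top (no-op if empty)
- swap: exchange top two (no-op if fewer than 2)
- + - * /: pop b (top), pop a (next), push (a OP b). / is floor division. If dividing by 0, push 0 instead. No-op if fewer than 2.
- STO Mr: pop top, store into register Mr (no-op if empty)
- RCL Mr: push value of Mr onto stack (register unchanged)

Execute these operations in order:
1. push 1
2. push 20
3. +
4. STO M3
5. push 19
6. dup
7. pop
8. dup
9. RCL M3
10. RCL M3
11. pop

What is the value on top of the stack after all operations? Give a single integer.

After op 1 (push 1): stack=[1] mem=[0,0,0,0]
After op 2 (push 20): stack=[1,20] mem=[0,0,0,0]
After op 3 (+): stack=[21] mem=[0,0,0,0]
After op 4 (STO M3): stack=[empty] mem=[0,0,0,21]
After op 5 (push 19): stack=[19] mem=[0,0,0,21]
After op 6 (dup): stack=[19,19] mem=[0,0,0,21]
After op 7 (pop): stack=[19] mem=[0,0,0,21]
After op 8 (dup): stack=[19,19] mem=[0,0,0,21]
After op 9 (RCL M3): stack=[19,19,21] mem=[0,0,0,21]
After op 10 (RCL M3): stack=[19,19,21,21] mem=[0,0,0,21]
After op 11 (pop): stack=[19,19,21] mem=[0,0,0,21]

Answer: 21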